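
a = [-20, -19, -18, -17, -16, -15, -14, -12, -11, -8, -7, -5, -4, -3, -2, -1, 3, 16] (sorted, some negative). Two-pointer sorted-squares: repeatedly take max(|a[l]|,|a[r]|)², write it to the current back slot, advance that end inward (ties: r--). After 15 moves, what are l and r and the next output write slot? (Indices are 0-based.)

l=0 r=17: |-20|>|16| out[17]=400, l++
l=1 r=17: |-19|>|16| out[16]=361, l++
l=2 r=17: |-18|>|16| out[15]=324, l++
l=3 r=17: |-17|>|16| out[14]=289, l++
l=4 r=17: |-16|<=|16| out[13]=256, r--
l=4 r=16: |-16|>|3| out[12]=256, l++
l=5 r=16: |-15|>|3| out[11]=225, l++
l=6 r=16: |-14|>|3| out[10]=196, l++
l=7 r=16: |-12|>|3| out[9]=144, l++
l=8 r=16: |-11|>|3| out[8]=121, l++
l=9 r=16: |-8|>|3| out[7]=64, l++
l=10 r=16: |-7|>|3| out[6]=49, l++
l=11 r=16: |-5|>|3| out[5]=25, l++
l=12 r=16: |-4|>|3| out[4]=16, l++
l=13 r=16: |-3|<=|3| out[3]=9, r--

l=13, r=15, next write slot=2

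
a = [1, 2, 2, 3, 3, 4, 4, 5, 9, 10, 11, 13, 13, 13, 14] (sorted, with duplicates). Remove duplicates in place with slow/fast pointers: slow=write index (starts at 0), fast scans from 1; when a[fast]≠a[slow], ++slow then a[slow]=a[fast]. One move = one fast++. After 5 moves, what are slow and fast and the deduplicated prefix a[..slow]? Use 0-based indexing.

slow=3, fast=6, prefix=[1, 2, 3, 4]

(s=0,f=1) a[fast]=2≠a[slow]=1 write a[1]=2 → slow++,fast++
(s=1,f=2) a[fast]=2=a[slow] dup → fast++
(s=1,f=3) a[fast]=3≠a[slow]=2 write a[2]=3 → slow++,fast++
(s=2,f=4) a[fast]=3=a[slow] dup → fast++
(s=2,f=5) a[fast]=4≠a[slow]=3 write a[3]=4 → slow++,fast++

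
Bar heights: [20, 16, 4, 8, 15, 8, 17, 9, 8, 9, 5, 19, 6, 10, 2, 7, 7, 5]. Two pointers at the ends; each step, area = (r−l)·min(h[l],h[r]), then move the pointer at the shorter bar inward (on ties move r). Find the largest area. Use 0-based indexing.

[0,17] min(20,5)*17=85 best=85 * → r--
[0,16] min(20,7)*16=112 best=112 * → r--
[0,15] min(20,7)*15=105 best=112 → r--
[0,14] min(20,2)*14=28 best=112 → r--
[0,13] min(20,10)*13=130 best=130 * → r--
[0,12] min(20,6)*12=72 best=130 → r--
[0,11] min(20,19)*11=209 best=209 * → r--
[0,10] min(20,5)*10=50 best=209 → r--
[0,9] min(20,9)*9=81 best=209 → r--
[0,8] min(20,8)*8=64 best=209 → r--
[0,7] min(20,9)*7=63 best=209 → r--
[0,6] min(20,17)*6=102 best=209 → r--
[0,5] min(20,8)*5=40 best=209 → r--
[0,4] min(20,15)*4=60 best=209 → r--
[0,3] min(20,8)*3=24 best=209 → r--
[0,2] min(20,4)*2=8 best=209 → r--
[0,1] min(20,16)*1=16 best=209 → r--

max area = 209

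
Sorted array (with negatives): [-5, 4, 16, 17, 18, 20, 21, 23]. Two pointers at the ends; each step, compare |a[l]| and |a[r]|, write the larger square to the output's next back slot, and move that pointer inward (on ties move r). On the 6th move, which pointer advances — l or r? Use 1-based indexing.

[1,8] |-5|<=|23| out[8]=529 → r--
[1,7] |-5|<=|21| out[7]=441 → r--
[1,6] |-5|<=|20| out[6]=400 → r--
[1,5] |-5|<=|18| out[5]=324 → r--
[1,4] |-5|<=|17| out[4]=289 → r--
[1,3] |-5|<=|16| out[3]=256 → r--

r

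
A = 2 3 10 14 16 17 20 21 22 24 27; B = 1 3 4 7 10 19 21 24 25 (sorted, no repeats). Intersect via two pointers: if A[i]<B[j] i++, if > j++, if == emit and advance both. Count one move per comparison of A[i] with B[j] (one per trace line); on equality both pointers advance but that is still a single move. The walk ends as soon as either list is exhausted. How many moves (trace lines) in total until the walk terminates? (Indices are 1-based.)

15 moves

i=1 j=1: 2>1, j++
i=1 j=2: 2<3, i++
i=2 j=2: 3==3 emit, i++,j++
i=3 j=3: 10>4, j++
i=3 j=4: 10>7, j++
i=3 j=5: 10==10 emit, i++,j++
i=4 j=6: 14<19, i++
i=5 j=6: 16<19, i++
i=6 j=6: 17<19, i++
i=7 j=6: 20>19, j++
i=7 j=7: 20<21, i++
i=8 j=7: 21==21 emit, i++,j++
i=9 j=8: 22<24, i++
i=10 j=8: 24==24 emit, i++,j++
i=11 j=9: 27>25, j++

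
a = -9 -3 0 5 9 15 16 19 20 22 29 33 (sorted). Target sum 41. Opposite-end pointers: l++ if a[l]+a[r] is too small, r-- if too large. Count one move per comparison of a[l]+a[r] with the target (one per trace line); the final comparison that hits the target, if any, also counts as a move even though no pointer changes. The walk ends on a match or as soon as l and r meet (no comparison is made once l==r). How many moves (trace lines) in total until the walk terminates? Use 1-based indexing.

10 moves

l=1 r=12: -9+33=24 <41, l++
l=2 r=12: -3+33=30 <41, l++
l=3 r=12: 0+33=33 <41, l++
l=4 r=12: 5+33=38 <41, l++
l=5 r=12: 9+33=42 >41, r--
l=5 r=11: 9+29=38 <41, l++
l=6 r=11: 15+29=44 >41, r--
l=6 r=10: 15+22=37 <41, l++
l=7 r=10: 16+22=38 <41, l++
l=8 r=10: 19+22=41, found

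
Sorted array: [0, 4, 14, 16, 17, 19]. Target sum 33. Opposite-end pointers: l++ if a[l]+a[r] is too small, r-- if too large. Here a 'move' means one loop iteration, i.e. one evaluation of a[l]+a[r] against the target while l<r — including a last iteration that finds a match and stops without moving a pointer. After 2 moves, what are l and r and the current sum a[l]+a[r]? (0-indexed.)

l=2, r=5, sum=33

[0,5] 0+19=19 <33 → l++
[1,5] 4+19=23 <33 → l++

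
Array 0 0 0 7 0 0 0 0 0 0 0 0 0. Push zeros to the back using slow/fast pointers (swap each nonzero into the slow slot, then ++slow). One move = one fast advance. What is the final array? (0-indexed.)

[7, 0, 0, 0, 0, 0, 0, 0, 0, 0, 0, 0, 0]

(s=0,f=0) a[fast]=0 → fast++
(s=0,f=1) a[fast]=0 → fast++
(s=0,f=2) a[fast]=0 → fast++
(s=0,f=3) a[fast]=7≠0 swap→a[0]=7 → slow++,fast++
(s=1,f=4) a[fast]=0 → fast++
(s=1,f=5) a[fast]=0 → fast++
(s=1,f=6) a[fast]=0 → fast++
(s=1,f=7) a[fast]=0 → fast++
(s=1,f=8) a[fast]=0 → fast++
(s=1,f=9) a[fast]=0 → fast++
(s=1,f=10) a[fast]=0 → fast++
(s=1,f=11) a[fast]=0 → fast++
(s=1,f=12) a[fast]=0 → fast++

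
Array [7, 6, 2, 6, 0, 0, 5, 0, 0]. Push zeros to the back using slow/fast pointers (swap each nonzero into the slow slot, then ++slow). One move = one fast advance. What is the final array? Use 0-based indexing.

slow=0 fast=0: a[fast]=7≠0 swap→a[0]=7, slow++,fast++
slow=1 fast=1: a[fast]=6≠0 swap→a[1]=6, slow++,fast++
slow=2 fast=2: a[fast]=2≠0 swap→a[2]=2, slow++,fast++
slow=3 fast=3: a[fast]=6≠0 swap→a[3]=6, slow++,fast++
slow=4 fast=4: a[fast]=0, fast++
slow=4 fast=5: a[fast]=0, fast++
slow=4 fast=6: a[fast]=5≠0 swap→a[4]=5, slow++,fast++
slow=5 fast=7: a[fast]=0, fast++
slow=5 fast=8: a[fast]=0, fast++

[7, 6, 2, 6, 5, 0, 0, 0, 0]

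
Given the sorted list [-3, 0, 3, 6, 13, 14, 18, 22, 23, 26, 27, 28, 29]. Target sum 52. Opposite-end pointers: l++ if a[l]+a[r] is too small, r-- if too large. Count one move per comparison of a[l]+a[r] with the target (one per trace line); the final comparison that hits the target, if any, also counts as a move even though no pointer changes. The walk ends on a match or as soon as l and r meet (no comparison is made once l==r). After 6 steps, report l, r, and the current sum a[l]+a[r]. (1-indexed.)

l=1 r=13: -3+29=26 <52, l++
l=2 r=13: 0+29=29 <52, l++
l=3 r=13: 3+29=32 <52, l++
l=4 r=13: 6+29=35 <52, l++
l=5 r=13: 13+29=42 <52, l++
l=6 r=13: 14+29=43 <52, l++

l=7, r=13, sum=47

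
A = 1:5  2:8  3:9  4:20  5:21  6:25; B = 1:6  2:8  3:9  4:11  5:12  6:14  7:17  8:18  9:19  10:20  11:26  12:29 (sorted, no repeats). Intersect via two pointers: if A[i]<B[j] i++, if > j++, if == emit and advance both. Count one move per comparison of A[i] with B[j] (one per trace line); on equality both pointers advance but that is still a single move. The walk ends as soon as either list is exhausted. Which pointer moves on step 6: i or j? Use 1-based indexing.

[i=1,j=1] 5<6 → i++
[i=2,j=1] 8>6 → j++
[i=2,j=2] 8==8 emit → i++,j++
[i=3,j=3] 9==9 emit → i++,j++
[i=4,j=4] 20>11 → j++
[i=4,j=5] 20>12 → j++

j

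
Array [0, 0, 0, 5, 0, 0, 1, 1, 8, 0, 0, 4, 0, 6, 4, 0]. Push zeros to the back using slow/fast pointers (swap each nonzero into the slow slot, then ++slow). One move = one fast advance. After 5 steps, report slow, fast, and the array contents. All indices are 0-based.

slow=0 fast=0: a[fast]=0, fast++
slow=0 fast=1: a[fast]=0, fast++
slow=0 fast=2: a[fast]=0, fast++
slow=0 fast=3: a[fast]=5≠0 swap→a[0]=5, slow++,fast++
slow=1 fast=4: a[fast]=0, fast++

slow=1, fast=5, a=[5, 0, 0, 0, 0, 0, 1, 1, 8, 0, 0, 4, 0, 6, 4, 0]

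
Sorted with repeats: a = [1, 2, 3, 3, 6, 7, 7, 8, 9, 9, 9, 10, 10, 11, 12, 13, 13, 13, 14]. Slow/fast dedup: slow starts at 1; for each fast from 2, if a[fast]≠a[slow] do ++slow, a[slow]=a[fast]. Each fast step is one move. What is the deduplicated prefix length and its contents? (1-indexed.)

slow=1 fast=2: a[fast]=2≠a[slow]=1 write a[2]=2, slow++,fast++
slow=2 fast=3: a[fast]=3≠a[slow]=2 write a[3]=3, slow++,fast++
slow=3 fast=4: a[fast]=3=a[slow] dup, fast++
slow=3 fast=5: a[fast]=6≠a[slow]=3 write a[4]=6, slow++,fast++
slow=4 fast=6: a[fast]=7≠a[slow]=6 write a[5]=7, slow++,fast++
slow=5 fast=7: a[fast]=7=a[slow] dup, fast++
slow=5 fast=8: a[fast]=8≠a[slow]=7 write a[6]=8, slow++,fast++
slow=6 fast=9: a[fast]=9≠a[slow]=8 write a[7]=9, slow++,fast++
slow=7 fast=10: a[fast]=9=a[slow] dup, fast++
slow=7 fast=11: a[fast]=9=a[slow] dup, fast++
slow=7 fast=12: a[fast]=10≠a[slow]=9 write a[8]=10, slow++,fast++
slow=8 fast=13: a[fast]=10=a[slow] dup, fast++
slow=8 fast=14: a[fast]=11≠a[slow]=10 write a[9]=11, slow++,fast++
slow=9 fast=15: a[fast]=12≠a[slow]=11 write a[10]=12, slow++,fast++
slow=10 fast=16: a[fast]=13≠a[slow]=12 write a[11]=13, slow++,fast++
slow=11 fast=17: a[fast]=13=a[slow] dup, fast++
slow=11 fast=18: a[fast]=13=a[slow] dup, fast++
slow=11 fast=19: a[fast]=14≠a[slow]=13 write a[12]=14, slow++,fast++

length 12; prefix = [1, 2, 3, 6, 7, 8, 9, 10, 11, 12, 13, 14]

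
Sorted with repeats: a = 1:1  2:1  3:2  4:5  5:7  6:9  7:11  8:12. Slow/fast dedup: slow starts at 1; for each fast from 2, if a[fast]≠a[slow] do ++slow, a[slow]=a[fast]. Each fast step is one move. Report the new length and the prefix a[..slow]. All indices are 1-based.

length 7; prefix = [1, 2, 5, 7, 9, 11, 12]

slow=1 fast=2: a[fast]=1=a[slow] dup, fast++
slow=1 fast=3: a[fast]=2≠a[slow]=1 write a[2]=2, slow++,fast++
slow=2 fast=4: a[fast]=5≠a[slow]=2 write a[3]=5, slow++,fast++
slow=3 fast=5: a[fast]=7≠a[slow]=5 write a[4]=7, slow++,fast++
slow=4 fast=6: a[fast]=9≠a[slow]=7 write a[5]=9, slow++,fast++
slow=5 fast=7: a[fast]=11≠a[slow]=9 write a[6]=11, slow++,fast++
slow=6 fast=8: a[fast]=12≠a[slow]=11 write a[7]=12, slow++,fast++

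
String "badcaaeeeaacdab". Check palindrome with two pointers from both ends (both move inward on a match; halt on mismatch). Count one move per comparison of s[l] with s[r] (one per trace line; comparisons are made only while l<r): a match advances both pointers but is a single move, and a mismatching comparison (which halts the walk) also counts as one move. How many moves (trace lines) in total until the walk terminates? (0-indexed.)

[0,14] 'b'=='b' → l++,r--
[1,13] 'a'=='a' → l++,r--
[2,12] 'd'=='d' → l++,r--
[3,11] 'c'=='c' → l++,r--
[4,10] 'a'=='a' → l++,r--
[5,9] 'a'=='a' → l++,r--
[6,8] 'e'=='e' → l++,r--

7 moves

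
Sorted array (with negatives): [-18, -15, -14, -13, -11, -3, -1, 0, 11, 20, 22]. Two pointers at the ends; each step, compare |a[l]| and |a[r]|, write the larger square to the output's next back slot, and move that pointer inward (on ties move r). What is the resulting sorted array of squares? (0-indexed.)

l=0 r=10: |-18|<=|22| out[10]=484, r--
l=0 r=9: |-18|<=|20| out[9]=400, r--
l=0 r=8: |-18|>|11| out[8]=324, l++
l=1 r=8: |-15|>|11| out[7]=225, l++
l=2 r=8: |-14|>|11| out[6]=196, l++
l=3 r=8: |-13|>|11| out[5]=169, l++
l=4 r=8: |-11|<=|11| out[4]=121, r--
l=4 r=7: |-11|>|0| out[3]=121, l++
l=5 r=7: |-3|>|0| out[2]=9, l++
l=6 r=7: |-1|>|0| out[1]=1, l++
l=7 r=7: |0|<=|0| out[0]=0, r--

[0, 1, 9, 121, 121, 169, 196, 225, 324, 400, 484]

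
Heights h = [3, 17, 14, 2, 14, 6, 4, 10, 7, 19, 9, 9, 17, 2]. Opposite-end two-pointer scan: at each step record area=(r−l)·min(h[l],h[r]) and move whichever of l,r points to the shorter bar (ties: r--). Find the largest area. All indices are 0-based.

[0,13] min(3,2)*13=26 best=26 * → r--
[0,12] min(3,17)*12=36 best=36 * → l++
[1,12] min(17,17)*11=187 best=187 * → r--
[1,11] min(17,9)*10=90 best=187 → r--
[1,10] min(17,9)*9=81 best=187 → r--
[1,9] min(17,19)*8=136 best=187 → l++
[2,9] min(14,19)*7=98 best=187 → l++
[3,9] min(2,19)*6=12 best=187 → l++
[4,9] min(14,19)*5=70 best=187 → l++
[5,9] min(6,19)*4=24 best=187 → l++
[6,9] min(4,19)*3=12 best=187 → l++
[7,9] min(10,19)*2=20 best=187 → l++
[8,9] min(7,19)*1=7 best=187 → l++

max area = 187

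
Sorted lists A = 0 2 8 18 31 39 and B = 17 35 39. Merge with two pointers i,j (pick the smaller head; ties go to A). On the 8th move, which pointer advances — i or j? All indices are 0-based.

i

[i=0,j=0] A[i]=0<=B[j]=17 take 0 → i++
[i=1,j=0] A[i]=2<=B[j]=17 take 2 → i++
[i=2,j=0] A[i]=8<=B[j]=17 take 8 → i++
[i=3,j=0] A[i]=18>B[j]=17 take 17 → j++
[i=3,j=1] A[i]=18<=B[j]=35 take 18 → i++
[i=4,j=1] A[i]=31<=B[j]=35 take 31 → i++
[i=5,j=1] A[i]=39>B[j]=35 take 35 → j++
[i=5,j=2] A[i]=39<=B[j]=39 take 39 → i++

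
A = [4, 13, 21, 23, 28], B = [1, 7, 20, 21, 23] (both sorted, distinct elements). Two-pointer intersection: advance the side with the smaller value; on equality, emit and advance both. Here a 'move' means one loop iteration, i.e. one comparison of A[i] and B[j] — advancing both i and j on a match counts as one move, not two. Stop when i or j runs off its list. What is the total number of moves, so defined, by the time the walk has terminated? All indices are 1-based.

[i=1,j=1] 4>1 → j++
[i=1,j=2] 4<7 → i++
[i=2,j=2] 13>7 → j++
[i=2,j=3] 13<20 → i++
[i=3,j=3] 21>20 → j++
[i=3,j=4] 21==21 emit → i++,j++
[i=4,j=5] 23==23 emit → i++,j++

7 moves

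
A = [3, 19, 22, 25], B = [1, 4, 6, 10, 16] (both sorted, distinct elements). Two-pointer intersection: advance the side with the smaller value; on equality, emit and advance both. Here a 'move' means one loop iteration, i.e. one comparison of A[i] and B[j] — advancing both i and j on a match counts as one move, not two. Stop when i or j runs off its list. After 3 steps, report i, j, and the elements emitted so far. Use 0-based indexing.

i=1, j=2, emitted=[]

[i=0,j=0] 3>1 → j++
[i=0,j=1] 3<4 → i++
[i=1,j=1] 19>4 → j++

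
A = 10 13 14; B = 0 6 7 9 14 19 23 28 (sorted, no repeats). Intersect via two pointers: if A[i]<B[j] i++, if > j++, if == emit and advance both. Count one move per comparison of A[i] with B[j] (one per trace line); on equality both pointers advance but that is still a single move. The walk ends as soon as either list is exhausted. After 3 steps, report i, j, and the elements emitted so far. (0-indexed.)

i=0 j=0: 10>0, j++
i=0 j=1: 10>6, j++
i=0 j=2: 10>7, j++

i=0, j=3, emitted=[]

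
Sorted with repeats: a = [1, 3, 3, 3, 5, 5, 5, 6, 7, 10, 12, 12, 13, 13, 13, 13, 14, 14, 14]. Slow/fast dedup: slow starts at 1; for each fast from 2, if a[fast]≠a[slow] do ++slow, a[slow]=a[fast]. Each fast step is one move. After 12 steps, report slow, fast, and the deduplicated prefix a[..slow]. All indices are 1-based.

slow=1 fast=2: a[fast]=3≠a[slow]=1 write a[2]=3, slow++,fast++
slow=2 fast=3: a[fast]=3=a[slow] dup, fast++
slow=2 fast=4: a[fast]=3=a[slow] dup, fast++
slow=2 fast=5: a[fast]=5≠a[slow]=3 write a[3]=5, slow++,fast++
slow=3 fast=6: a[fast]=5=a[slow] dup, fast++
slow=3 fast=7: a[fast]=5=a[slow] dup, fast++
slow=3 fast=8: a[fast]=6≠a[slow]=5 write a[4]=6, slow++,fast++
slow=4 fast=9: a[fast]=7≠a[slow]=6 write a[5]=7, slow++,fast++
slow=5 fast=10: a[fast]=10≠a[slow]=7 write a[6]=10, slow++,fast++
slow=6 fast=11: a[fast]=12≠a[slow]=10 write a[7]=12, slow++,fast++
slow=7 fast=12: a[fast]=12=a[slow] dup, fast++
slow=7 fast=13: a[fast]=13≠a[slow]=12 write a[8]=13, slow++,fast++

slow=8, fast=14, prefix=[1, 3, 5, 6, 7, 10, 12, 13]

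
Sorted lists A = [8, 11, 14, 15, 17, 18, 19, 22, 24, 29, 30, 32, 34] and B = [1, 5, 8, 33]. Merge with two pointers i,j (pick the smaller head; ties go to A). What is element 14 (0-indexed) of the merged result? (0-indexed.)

i=0 j=0: A[i]=8>B[j]=1 take 1, j++
i=0 j=1: A[i]=8>B[j]=5 take 5, j++
i=0 j=2: A[i]=8<=B[j]=8 take 8, i++
i=1 j=2: A[i]=11>B[j]=8 take 8, j++
i=1 j=3: A[i]=11<=B[j]=33 take 11, i++
i=2 j=3: A[i]=14<=B[j]=33 take 14, i++
i=3 j=3: A[i]=15<=B[j]=33 take 15, i++
i=4 j=3: A[i]=17<=B[j]=33 take 17, i++
i=5 j=3: A[i]=18<=B[j]=33 take 18, i++
i=6 j=3: A[i]=19<=B[j]=33 take 19, i++
i=7 j=3: A[i]=22<=B[j]=33 take 22, i++
i=8 j=3: A[i]=24<=B[j]=33 take 24, i++
i=9 j=3: A[i]=29<=B[j]=33 take 29, i++
i=10 j=3: A[i]=30<=B[j]=33 take 30, i++
i=11 j=3: A[i]=32<=B[j]=33 take 32, i++
i=12 j=3: A[i]=34>B[j]=33 take 33, j++
i=12 j=4: B done, take A[i]=34, i++

merged[14] = 32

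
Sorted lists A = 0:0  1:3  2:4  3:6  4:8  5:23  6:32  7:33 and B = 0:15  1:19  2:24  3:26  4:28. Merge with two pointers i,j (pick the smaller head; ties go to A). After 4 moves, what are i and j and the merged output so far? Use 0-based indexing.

i=4, j=0, merged so far=[0, 3, 4, 6]

[i=0,j=0] A[i]=0<=B[j]=15 take 0 → i++
[i=1,j=0] A[i]=3<=B[j]=15 take 3 → i++
[i=2,j=0] A[i]=4<=B[j]=15 take 4 → i++
[i=3,j=0] A[i]=6<=B[j]=15 take 6 → i++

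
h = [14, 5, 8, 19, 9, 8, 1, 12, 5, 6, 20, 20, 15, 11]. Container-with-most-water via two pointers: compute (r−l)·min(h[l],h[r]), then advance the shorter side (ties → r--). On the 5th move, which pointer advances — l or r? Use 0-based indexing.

[0,13] min(14,11)*13=143 best=143 * → r--
[0,12] min(14,15)*12=168 best=168 * → l++
[1,12] min(5,15)*11=55 best=168 → l++
[2,12] min(8,15)*10=80 best=168 → l++
[3,12] min(19,15)*9=135 best=168 → r--

r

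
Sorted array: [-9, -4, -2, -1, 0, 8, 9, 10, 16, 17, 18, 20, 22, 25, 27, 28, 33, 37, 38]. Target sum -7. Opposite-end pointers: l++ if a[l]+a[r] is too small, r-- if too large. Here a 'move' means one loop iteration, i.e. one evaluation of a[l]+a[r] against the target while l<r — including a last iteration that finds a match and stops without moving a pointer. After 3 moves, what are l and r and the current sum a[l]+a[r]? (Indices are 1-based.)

l=1, r=16, sum=19

[1,19] -9+38=29 >-7 → r--
[1,18] -9+37=28 >-7 → r--
[1,17] -9+33=24 >-7 → r--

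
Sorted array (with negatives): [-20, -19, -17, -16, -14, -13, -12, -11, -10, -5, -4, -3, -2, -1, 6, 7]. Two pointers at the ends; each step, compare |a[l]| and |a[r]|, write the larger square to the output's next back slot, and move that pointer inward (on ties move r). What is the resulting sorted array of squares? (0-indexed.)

[1, 4, 9, 16, 25, 36, 49, 100, 121, 144, 169, 196, 256, 289, 361, 400]

l=0 r=15: |-20|>|7| out[15]=400, l++
l=1 r=15: |-19|>|7| out[14]=361, l++
l=2 r=15: |-17|>|7| out[13]=289, l++
l=3 r=15: |-16|>|7| out[12]=256, l++
l=4 r=15: |-14|>|7| out[11]=196, l++
l=5 r=15: |-13|>|7| out[10]=169, l++
l=6 r=15: |-12|>|7| out[9]=144, l++
l=7 r=15: |-11|>|7| out[8]=121, l++
l=8 r=15: |-10|>|7| out[7]=100, l++
l=9 r=15: |-5|<=|7| out[6]=49, r--
l=9 r=14: |-5|<=|6| out[5]=36, r--
l=9 r=13: |-5|>|-1| out[4]=25, l++
l=10 r=13: |-4|>|-1| out[3]=16, l++
l=11 r=13: |-3|>|-1| out[2]=9, l++
l=12 r=13: |-2|>|-1| out[1]=4, l++
l=13 r=13: |-1|<=|-1| out[0]=1, r--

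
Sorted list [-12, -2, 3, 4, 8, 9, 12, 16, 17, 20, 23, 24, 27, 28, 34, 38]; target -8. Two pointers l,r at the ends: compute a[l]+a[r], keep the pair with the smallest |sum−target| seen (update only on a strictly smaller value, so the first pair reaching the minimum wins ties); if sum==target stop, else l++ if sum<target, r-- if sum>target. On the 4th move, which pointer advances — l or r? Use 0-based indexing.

r

l=0 r=15: -12+38=26 d=34 *, r--
l=0 r=14: -12+34=22 d=30 *, r--
l=0 r=13: -12+28=16 d=24 *, r--
l=0 r=12: -12+27=15 d=23 *, r--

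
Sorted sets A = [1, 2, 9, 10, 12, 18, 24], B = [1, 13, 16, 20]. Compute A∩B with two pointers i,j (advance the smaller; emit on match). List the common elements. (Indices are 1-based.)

[i=1,j=1] 1==1 emit → i++,j++
[i=2,j=2] 2<13 → i++
[i=3,j=2] 9<13 → i++
[i=4,j=2] 10<13 → i++
[i=5,j=2] 12<13 → i++
[i=6,j=2] 18>13 → j++
[i=6,j=3] 18>16 → j++
[i=6,j=4] 18<20 → i++
[i=7,j=4] 24>20 → j++

intersection = [1]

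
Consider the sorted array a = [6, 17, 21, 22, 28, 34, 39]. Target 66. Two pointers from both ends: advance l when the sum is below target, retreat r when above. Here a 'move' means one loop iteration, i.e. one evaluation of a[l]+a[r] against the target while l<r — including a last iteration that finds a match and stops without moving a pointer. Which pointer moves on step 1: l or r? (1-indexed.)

l

[1,7] 6+39=45 <66 → l++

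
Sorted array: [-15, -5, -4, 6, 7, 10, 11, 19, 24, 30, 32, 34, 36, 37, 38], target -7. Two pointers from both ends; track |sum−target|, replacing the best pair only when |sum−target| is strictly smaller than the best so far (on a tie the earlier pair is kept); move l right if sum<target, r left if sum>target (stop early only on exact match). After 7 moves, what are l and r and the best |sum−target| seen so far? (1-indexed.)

l=1, r=8, best |Δ|=16

l=1 r=15: -15+38=23 d=30 *, r--
l=1 r=14: -15+37=22 d=29 *, r--
l=1 r=13: -15+36=21 d=28 *, r--
l=1 r=12: -15+34=19 d=26 *, r--
l=1 r=11: -15+32=17 d=24 *, r--
l=1 r=10: -15+30=15 d=22 *, r--
l=1 r=9: -15+24=9 d=16 *, r--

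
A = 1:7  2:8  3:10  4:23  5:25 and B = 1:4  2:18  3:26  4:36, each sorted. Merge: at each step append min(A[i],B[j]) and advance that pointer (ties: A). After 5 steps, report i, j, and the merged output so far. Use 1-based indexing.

i=1 j=1: A[i]=7>B[j]=4 take 4, j++
i=1 j=2: A[i]=7<=B[j]=18 take 7, i++
i=2 j=2: A[i]=8<=B[j]=18 take 8, i++
i=3 j=2: A[i]=10<=B[j]=18 take 10, i++
i=4 j=2: A[i]=23>B[j]=18 take 18, j++

i=4, j=3, merged so far=[4, 7, 8, 10, 18]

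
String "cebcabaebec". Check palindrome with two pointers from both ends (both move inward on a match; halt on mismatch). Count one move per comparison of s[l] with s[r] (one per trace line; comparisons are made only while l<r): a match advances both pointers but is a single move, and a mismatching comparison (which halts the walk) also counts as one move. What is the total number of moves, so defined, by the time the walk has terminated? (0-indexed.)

4 moves

l=0 r=10: 'c'=='c', l++,r--
l=1 r=9: 'e'=='e', l++,r--
l=2 r=8: 'b'=='b', l++,r--
l=3 r=7: 'c'!='e', stop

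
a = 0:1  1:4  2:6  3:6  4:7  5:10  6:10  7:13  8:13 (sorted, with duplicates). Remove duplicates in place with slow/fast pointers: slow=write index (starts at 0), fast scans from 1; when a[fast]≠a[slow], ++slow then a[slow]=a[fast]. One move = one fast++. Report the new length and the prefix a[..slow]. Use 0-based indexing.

(s=0,f=1) a[fast]=4≠a[slow]=1 write a[1]=4 → slow++,fast++
(s=1,f=2) a[fast]=6≠a[slow]=4 write a[2]=6 → slow++,fast++
(s=2,f=3) a[fast]=6=a[slow] dup → fast++
(s=2,f=4) a[fast]=7≠a[slow]=6 write a[3]=7 → slow++,fast++
(s=3,f=5) a[fast]=10≠a[slow]=7 write a[4]=10 → slow++,fast++
(s=4,f=6) a[fast]=10=a[slow] dup → fast++
(s=4,f=7) a[fast]=13≠a[slow]=10 write a[5]=13 → slow++,fast++
(s=5,f=8) a[fast]=13=a[slow] dup → fast++

length 6; prefix = [1, 4, 6, 7, 10, 13]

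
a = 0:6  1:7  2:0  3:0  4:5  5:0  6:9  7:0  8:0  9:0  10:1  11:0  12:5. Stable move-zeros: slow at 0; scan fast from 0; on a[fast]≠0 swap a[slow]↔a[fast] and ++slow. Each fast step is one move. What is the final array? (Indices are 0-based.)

(s=0,f=0) a[fast]=6≠0 swap→a[0]=6 → slow++,fast++
(s=1,f=1) a[fast]=7≠0 swap→a[1]=7 → slow++,fast++
(s=2,f=2) a[fast]=0 → fast++
(s=2,f=3) a[fast]=0 → fast++
(s=2,f=4) a[fast]=5≠0 swap→a[2]=5 → slow++,fast++
(s=3,f=5) a[fast]=0 → fast++
(s=3,f=6) a[fast]=9≠0 swap→a[3]=9 → slow++,fast++
(s=4,f=7) a[fast]=0 → fast++
(s=4,f=8) a[fast]=0 → fast++
(s=4,f=9) a[fast]=0 → fast++
(s=4,f=10) a[fast]=1≠0 swap→a[4]=1 → slow++,fast++
(s=5,f=11) a[fast]=0 → fast++
(s=5,f=12) a[fast]=5≠0 swap→a[5]=5 → slow++,fast++

[6, 7, 5, 9, 1, 5, 0, 0, 0, 0, 0, 0, 0]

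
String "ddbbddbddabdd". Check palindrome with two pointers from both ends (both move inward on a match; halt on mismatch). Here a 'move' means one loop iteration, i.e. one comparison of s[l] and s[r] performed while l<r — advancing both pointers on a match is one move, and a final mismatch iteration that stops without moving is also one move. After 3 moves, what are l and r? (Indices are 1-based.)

[1,13] 'd'=='d' → l++,r--
[2,12] 'd'=='d' → l++,r--
[3,11] 'b'=='b' → l++,r--

l=4, r=10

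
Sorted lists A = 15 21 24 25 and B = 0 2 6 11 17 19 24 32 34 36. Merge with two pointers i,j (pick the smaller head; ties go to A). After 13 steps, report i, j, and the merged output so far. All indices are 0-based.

i=0 j=0: A[i]=15>B[j]=0 take 0, j++
i=0 j=1: A[i]=15>B[j]=2 take 2, j++
i=0 j=2: A[i]=15>B[j]=6 take 6, j++
i=0 j=3: A[i]=15>B[j]=11 take 11, j++
i=0 j=4: A[i]=15<=B[j]=17 take 15, i++
i=1 j=4: A[i]=21>B[j]=17 take 17, j++
i=1 j=5: A[i]=21>B[j]=19 take 19, j++
i=1 j=6: A[i]=21<=B[j]=24 take 21, i++
i=2 j=6: A[i]=24<=B[j]=24 take 24, i++
i=3 j=6: A[i]=25>B[j]=24 take 24, j++
i=3 j=7: A[i]=25<=B[j]=32 take 25, i++
i=4 j=7: A done, take B[j]=32, j++
i=4 j=8: A done, take B[j]=34, j++

i=4, j=9, merged so far=[0, 2, 6, 11, 15, 17, 19, 21, 24, 24, 25, 32, 34]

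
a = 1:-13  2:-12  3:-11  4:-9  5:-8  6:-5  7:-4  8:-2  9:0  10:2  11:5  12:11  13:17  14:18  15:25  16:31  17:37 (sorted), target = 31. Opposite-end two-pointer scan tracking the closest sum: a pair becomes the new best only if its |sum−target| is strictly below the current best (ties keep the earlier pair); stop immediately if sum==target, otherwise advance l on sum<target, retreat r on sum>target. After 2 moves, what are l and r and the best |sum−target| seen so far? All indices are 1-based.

l=3, r=17, best |Δ|=6

l=1 r=17: -13+37=24 d=7 *, l++
l=2 r=17: -12+37=25 d=6 *, l++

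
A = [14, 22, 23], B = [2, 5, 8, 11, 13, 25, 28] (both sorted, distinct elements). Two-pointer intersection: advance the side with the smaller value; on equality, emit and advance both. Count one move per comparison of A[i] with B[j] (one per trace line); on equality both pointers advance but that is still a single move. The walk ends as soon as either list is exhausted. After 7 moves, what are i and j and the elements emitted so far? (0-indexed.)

[i=0,j=0] 14>2 → j++
[i=0,j=1] 14>5 → j++
[i=0,j=2] 14>8 → j++
[i=0,j=3] 14>11 → j++
[i=0,j=4] 14>13 → j++
[i=0,j=5] 14<25 → i++
[i=1,j=5] 22<25 → i++

i=2, j=5, emitted=[]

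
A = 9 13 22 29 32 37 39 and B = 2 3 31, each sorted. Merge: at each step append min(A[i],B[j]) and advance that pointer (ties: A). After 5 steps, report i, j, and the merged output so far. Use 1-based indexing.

i=4, j=3, merged so far=[2, 3, 9, 13, 22]

[i=1,j=1] A[i]=9>B[j]=2 take 2 → j++
[i=1,j=2] A[i]=9>B[j]=3 take 3 → j++
[i=1,j=3] A[i]=9<=B[j]=31 take 9 → i++
[i=2,j=3] A[i]=13<=B[j]=31 take 13 → i++
[i=3,j=3] A[i]=22<=B[j]=31 take 22 → i++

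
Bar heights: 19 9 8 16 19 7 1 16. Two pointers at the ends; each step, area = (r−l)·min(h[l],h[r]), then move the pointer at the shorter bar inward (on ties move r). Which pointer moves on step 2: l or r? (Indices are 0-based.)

l=0 r=7: min(19,16)*7=112 best=112 *, r--
l=0 r=6: min(19,1)*6=6 best=112, r--

r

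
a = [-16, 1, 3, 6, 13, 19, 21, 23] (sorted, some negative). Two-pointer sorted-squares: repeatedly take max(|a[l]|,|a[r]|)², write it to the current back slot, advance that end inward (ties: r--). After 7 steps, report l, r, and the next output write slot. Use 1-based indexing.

l=2, r=2, next write slot=1

[1,8] |-16|<=|23| out[8]=529 → r--
[1,7] |-16|<=|21| out[7]=441 → r--
[1,6] |-16|<=|19| out[6]=361 → r--
[1,5] |-16|>|13| out[5]=256 → l++
[2,5] |1|<=|13| out[4]=169 → r--
[2,4] |1|<=|6| out[3]=36 → r--
[2,3] |1|<=|3| out[2]=9 → r--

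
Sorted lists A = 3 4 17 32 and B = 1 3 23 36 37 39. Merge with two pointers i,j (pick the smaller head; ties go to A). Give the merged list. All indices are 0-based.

i=0 j=0: A[i]=3>B[j]=1 take 1, j++
i=0 j=1: A[i]=3<=B[j]=3 take 3, i++
i=1 j=1: A[i]=4>B[j]=3 take 3, j++
i=1 j=2: A[i]=4<=B[j]=23 take 4, i++
i=2 j=2: A[i]=17<=B[j]=23 take 17, i++
i=3 j=2: A[i]=32>B[j]=23 take 23, j++
i=3 j=3: A[i]=32<=B[j]=36 take 32, i++
i=4 j=3: A done, take B[j]=36, j++
i=4 j=4: A done, take B[j]=37, j++
i=4 j=5: A done, take B[j]=39, j++

[1, 3, 3, 4, 17, 23, 32, 36, 37, 39]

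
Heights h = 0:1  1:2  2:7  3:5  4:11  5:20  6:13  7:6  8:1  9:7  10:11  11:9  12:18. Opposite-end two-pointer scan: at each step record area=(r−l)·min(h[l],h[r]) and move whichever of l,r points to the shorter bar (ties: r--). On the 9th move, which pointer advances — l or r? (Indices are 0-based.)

r

l=0 r=12: min(1,18)*12=12 best=12 *, l++
l=1 r=12: min(2,18)*11=22 best=22 *, l++
l=2 r=12: min(7,18)*10=70 best=70 *, l++
l=3 r=12: min(5,18)*9=45 best=70, l++
l=4 r=12: min(11,18)*8=88 best=88 *, l++
l=5 r=12: min(20,18)*7=126 best=126 *, r--
l=5 r=11: min(20,9)*6=54 best=126, r--
l=5 r=10: min(20,11)*5=55 best=126, r--
l=5 r=9: min(20,7)*4=28 best=126, r--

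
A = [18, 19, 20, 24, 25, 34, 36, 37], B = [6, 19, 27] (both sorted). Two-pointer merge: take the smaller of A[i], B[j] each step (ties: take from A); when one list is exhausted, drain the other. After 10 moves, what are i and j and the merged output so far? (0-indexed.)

i=7, j=3, merged so far=[6, 18, 19, 19, 20, 24, 25, 27, 34, 36]

i=0 j=0: A[i]=18>B[j]=6 take 6, j++
i=0 j=1: A[i]=18<=B[j]=19 take 18, i++
i=1 j=1: A[i]=19<=B[j]=19 take 19, i++
i=2 j=1: A[i]=20>B[j]=19 take 19, j++
i=2 j=2: A[i]=20<=B[j]=27 take 20, i++
i=3 j=2: A[i]=24<=B[j]=27 take 24, i++
i=4 j=2: A[i]=25<=B[j]=27 take 25, i++
i=5 j=2: A[i]=34>B[j]=27 take 27, j++
i=5 j=3: B done, take A[i]=34, i++
i=6 j=3: B done, take A[i]=36, i++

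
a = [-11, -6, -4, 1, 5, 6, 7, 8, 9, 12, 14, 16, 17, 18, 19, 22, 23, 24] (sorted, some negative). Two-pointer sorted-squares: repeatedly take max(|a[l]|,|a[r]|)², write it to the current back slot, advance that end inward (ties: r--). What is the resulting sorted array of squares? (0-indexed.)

[1, 16, 25, 36, 36, 49, 64, 81, 121, 144, 196, 256, 289, 324, 361, 484, 529, 576]

l=0 r=17: |-11|<=|24| out[17]=576, r--
l=0 r=16: |-11|<=|23| out[16]=529, r--
l=0 r=15: |-11|<=|22| out[15]=484, r--
l=0 r=14: |-11|<=|19| out[14]=361, r--
l=0 r=13: |-11|<=|18| out[13]=324, r--
l=0 r=12: |-11|<=|17| out[12]=289, r--
l=0 r=11: |-11|<=|16| out[11]=256, r--
l=0 r=10: |-11|<=|14| out[10]=196, r--
l=0 r=9: |-11|<=|12| out[9]=144, r--
l=0 r=8: |-11|>|9| out[8]=121, l++
l=1 r=8: |-6|<=|9| out[7]=81, r--
l=1 r=7: |-6|<=|8| out[6]=64, r--
l=1 r=6: |-6|<=|7| out[5]=49, r--
l=1 r=5: |-6|<=|6| out[4]=36, r--
l=1 r=4: |-6|>|5| out[3]=36, l++
l=2 r=4: |-4|<=|5| out[2]=25, r--
l=2 r=3: |-4|>|1| out[1]=16, l++
l=3 r=3: |1|<=|1| out[0]=1, r--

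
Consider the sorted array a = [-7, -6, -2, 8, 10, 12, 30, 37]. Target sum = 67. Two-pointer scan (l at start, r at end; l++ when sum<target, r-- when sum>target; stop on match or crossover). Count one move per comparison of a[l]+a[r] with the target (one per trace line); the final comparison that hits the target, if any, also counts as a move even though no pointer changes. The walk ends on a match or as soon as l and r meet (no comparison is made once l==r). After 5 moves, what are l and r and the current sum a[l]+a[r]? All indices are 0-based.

l=0 r=7: -7+37=30 <67, l++
l=1 r=7: -6+37=31 <67, l++
l=2 r=7: -2+37=35 <67, l++
l=3 r=7: 8+37=45 <67, l++
l=4 r=7: 10+37=47 <67, l++

l=5, r=7, sum=49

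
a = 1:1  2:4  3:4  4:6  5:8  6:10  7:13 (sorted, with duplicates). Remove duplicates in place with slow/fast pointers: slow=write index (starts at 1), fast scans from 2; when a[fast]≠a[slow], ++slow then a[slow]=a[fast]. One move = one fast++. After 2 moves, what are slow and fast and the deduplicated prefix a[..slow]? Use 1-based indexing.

slow=2, fast=4, prefix=[1, 4]

slow=1 fast=2: a[fast]=4≠a[slow]=1 write a[2]=4, slow++,fast++
slow=2 fast=3: a[fast]=4=a[slow] dup, fast++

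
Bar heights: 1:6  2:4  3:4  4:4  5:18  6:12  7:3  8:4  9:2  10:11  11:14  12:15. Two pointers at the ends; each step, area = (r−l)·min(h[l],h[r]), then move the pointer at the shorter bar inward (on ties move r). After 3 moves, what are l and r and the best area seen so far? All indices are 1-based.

l=1 r=12: min(6,15)*11=66 best=66 *, l++
l=2 r=12: min(4,15)*10=40 best=66, l++
l=3 r=12: min(4,15)*9=36 best=66, l++

l=4, r=12, best area=66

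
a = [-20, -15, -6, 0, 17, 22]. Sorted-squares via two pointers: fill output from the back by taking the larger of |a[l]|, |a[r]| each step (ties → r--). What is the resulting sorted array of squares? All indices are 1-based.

[1,6] |-20|<=|22| out[6]=484 → r--
[1,5] |-20|>|17| out[5]=400 → l++
[2,5] |-15|<=|17| out[4]=289 → r--
[2,4] |-15|>|0| out[3]=225 → l++
[3,4] |-6|>|0| out[2]=36 → l++
[4,4] |0|<=|0| out[1]=0 → r--

[0, 36, 225, 289, 400, 484]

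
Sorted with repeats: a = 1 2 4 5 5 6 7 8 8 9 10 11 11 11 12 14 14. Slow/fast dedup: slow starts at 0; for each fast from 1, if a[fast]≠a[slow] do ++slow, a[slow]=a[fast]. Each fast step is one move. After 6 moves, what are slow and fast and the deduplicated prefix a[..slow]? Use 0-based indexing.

slow=0 fast=1: a[fast]=2≠a[slow]=1 write a[1]=2, slow++,fast++
slow=1 fast=2: a[fast]=4≠a[slow]=2 write a[2]=4, slow++,fast++
slow=2 fast=3: a[fast]=5≠a[slow]=4 write a[3]=5, slow++,fast++
slow=3 fast=4: a[fast]=5=a[slow] dup, fast++
slow=3 fast=5: a[fast]=6≠a[slow]=5 write a[4]=6, slow++,fast++
slow=4 fast=6: a[fast]=7≠a[slow]=6 write a[5]=7, slow++,fast++

slow=5, fast=7, prefix=[1, 2, 4, 5, 6, 7]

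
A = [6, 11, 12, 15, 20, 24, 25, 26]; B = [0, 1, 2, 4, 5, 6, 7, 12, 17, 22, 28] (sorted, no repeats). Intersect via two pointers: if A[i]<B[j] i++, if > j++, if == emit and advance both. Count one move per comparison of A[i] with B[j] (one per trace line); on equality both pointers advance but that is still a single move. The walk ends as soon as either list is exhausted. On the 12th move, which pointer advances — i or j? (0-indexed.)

i

i=0 j=0: 6>0, j++
i=0 j=1: 6>1, j++
i=0 j=2: 6>2, j++
i=0 j=3: 6>4, j++
i=0 j=4: 6>5, j++
i=0 j=5: 6==6 emit, i++,j++
i=1 j=6: 11>7, j++
i=1 j=7: 11<12, i++
i=2 j=7: 12==12 emit, i++,j++
i=3 j=8: 15<17, i++
i=4 j=8: 20>17, j++
i=4 j=9: 20<22, i++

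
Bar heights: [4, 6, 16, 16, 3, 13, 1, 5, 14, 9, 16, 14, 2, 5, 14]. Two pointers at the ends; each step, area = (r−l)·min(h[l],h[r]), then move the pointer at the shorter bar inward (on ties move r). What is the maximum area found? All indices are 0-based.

[0,14] min(4,14)*14=56 best=56 * → l++
[1,14] min(6,14)*13=78 best=78 * → l++
[2,14] min(16,14)*12=168 best=168 * → r--
[2,13] min(16,5)*11=55 best=168 → r--
[2,12] min(16,2)*10=20 best=168 → r--
[2,11] min(16,14)*9=126 best=168 → r--
[2,10] min(16,16)*8=128 best=168 → r--
[2,9] min(16,9)*7=63 best=168 → r--
[2,8] min(16,14)*6=84 best=168 → r--
[2,7] min(16,5)*5=25 best=168 → r--
[2,6] min(16,1)*4=4 best=168 → r--
[2,5] min(16,13)*3=39 best=168 → r--
[2,4] min(16,3)*2=6 best=168 → r--
[2,3] min(16,16)*1=16 best=168 → r--

max area = 168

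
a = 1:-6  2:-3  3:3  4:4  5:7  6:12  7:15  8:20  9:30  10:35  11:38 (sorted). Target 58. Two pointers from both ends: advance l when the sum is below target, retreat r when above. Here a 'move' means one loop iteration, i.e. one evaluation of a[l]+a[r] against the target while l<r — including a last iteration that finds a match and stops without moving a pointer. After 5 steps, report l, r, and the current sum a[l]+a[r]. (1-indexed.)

l=6, r=11, sum=50

l=1 r=11: -6+38=32 <58, l++
l=2 r=11: -3+38=35 <58, l++
l=3 r=11: 3+38=41 <58, l++
l=4 r=11: 4+38=42 <58, l++
l=5 r=11: 7+38=45 <58, l++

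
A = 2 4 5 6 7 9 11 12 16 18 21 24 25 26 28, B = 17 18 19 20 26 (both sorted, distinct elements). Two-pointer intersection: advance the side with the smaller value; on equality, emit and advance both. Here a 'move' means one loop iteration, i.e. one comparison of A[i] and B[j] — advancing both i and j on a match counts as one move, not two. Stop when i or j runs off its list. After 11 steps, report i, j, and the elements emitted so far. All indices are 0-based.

i=0 j=0: 2<17, i++
i=1 j=0: 4<17, i++
i=2 j=0: 5<17, i++
i=3 j=0: 6<17, i++
i=4 j=0: 7<17, i++
i=5 j=0: 9<17, i++
i=6 j=0: 11<17, i++
i=7 j=0: 12<17, i++
i=8 j=0: 16<17, i++
i=9 j=0: 18>17, j++
i=9 j=1: 18==18 emit, i++,j++

i=10, j=2, emitted=[18]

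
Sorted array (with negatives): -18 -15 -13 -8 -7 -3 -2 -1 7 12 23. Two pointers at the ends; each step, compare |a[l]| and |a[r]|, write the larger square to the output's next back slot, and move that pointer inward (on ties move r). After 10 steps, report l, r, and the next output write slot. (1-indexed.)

[1,11] |-18|<=|23| out[11]=529 → r--
[1,10] |-18|>|12| out[10]=324 → l++
[2,10] |-15|>|12| out[9]=225 → l++
[3,10] |-13|>|12| out[8]=169 → l++
[4,10] |-8|<=|12| out[7]=144 → r--
[4,9] |-8|>|7| out[6]=64 → l++
[5,9] |-7|<=|7| out[5]=49 → r--
[5,8] |-7|>|-1| out[4]=49 → l++
[6,8] |-3|>|-1| out[3]=9 → l++
[7,8] |-2|>|-1| out[2]=4 → l++

l=8, r=8, next write slot=1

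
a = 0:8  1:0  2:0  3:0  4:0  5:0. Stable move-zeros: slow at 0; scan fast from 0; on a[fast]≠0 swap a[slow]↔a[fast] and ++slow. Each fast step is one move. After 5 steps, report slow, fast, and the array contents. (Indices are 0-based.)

slow=0 fast=0: a[fast]=8≠0 swap→a[0]=8, slow++,fast++
slow=1 fast=1: a[fast]=0, fast++
slow=1 fast=2: a[fast]=0, fast++
slow=1 fast=3: a[fast]=0, fast++
slow=1 fast=4: a[fast]=0, fast++

slow=1, fast=5, a=[8, 0, 0, 0, 0, 0]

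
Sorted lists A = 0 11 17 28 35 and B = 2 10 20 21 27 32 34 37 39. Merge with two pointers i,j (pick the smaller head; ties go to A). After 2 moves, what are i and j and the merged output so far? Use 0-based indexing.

i=0 j=0: A[i]=0<=B[j]=2 take 0, i++
i=1 j=0: A[i]=11>B[j]=2 take 2, j++

i=1, j=1, merged so far=[0, 2]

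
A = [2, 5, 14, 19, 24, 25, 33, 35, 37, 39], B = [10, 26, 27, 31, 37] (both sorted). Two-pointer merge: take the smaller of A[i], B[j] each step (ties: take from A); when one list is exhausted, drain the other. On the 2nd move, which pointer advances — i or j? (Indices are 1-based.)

[i=1,j=1] A[i]=2<=B[j]=10 take 2 → i++
[i=2,j=1] A[i]=5<=B[j]=10 take 5 → i++

i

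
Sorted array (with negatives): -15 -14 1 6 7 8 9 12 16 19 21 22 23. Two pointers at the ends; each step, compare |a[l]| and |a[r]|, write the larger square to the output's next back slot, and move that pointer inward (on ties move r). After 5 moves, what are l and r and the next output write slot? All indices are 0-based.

l=0, r=7, next write slot=7

[0,12] |-15|<=|23| out[12]=529 → r--
[0,11] |-15|<=|22| out[11]=484 → r--
[0,10] |-15|<=|21| out[10]=441 → r--
[0,9] |-15|<=|19| out[9]=361 → r--
[0,8] |-15|<=|16| out[8]=256 → r--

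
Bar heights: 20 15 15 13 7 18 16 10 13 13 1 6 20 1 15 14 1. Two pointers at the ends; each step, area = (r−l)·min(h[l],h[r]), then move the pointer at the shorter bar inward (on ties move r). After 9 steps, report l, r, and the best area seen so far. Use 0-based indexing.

l=0 r=16: min(20,1)*16=16 best=16 *, r--
l=0 r=15: min(20,14)*15=210 best=210 *, r--
l=0 r=14: min(20,15)*14=210 best=210, r--
l=0 r=13: min(20,1)*13=13 best=210, r--
l=0 r=12: min(20,20)*12=240 best=240 *, r--
l=0 r=11: min(20,6)*11=66 best=240, r--
l=0 r=10: min(20,1)*10=10 best=240, r--
l=0 r=9: min(20,13)*9=117 best=240, r--
l=0 r=8: min(20,13)*8=104 best=240, r--

l=0, r=7, best area=240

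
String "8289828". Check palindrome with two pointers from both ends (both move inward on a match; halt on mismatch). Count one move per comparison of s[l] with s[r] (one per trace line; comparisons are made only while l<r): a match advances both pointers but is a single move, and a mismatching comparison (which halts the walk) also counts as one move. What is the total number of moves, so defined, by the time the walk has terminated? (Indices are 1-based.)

l=1 r=7: '8'=='8', l++,r--
l=2 r=6: '2'=='2', l++,r--
l=3 r=5: '8'=='8', l++,r--

3 moves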